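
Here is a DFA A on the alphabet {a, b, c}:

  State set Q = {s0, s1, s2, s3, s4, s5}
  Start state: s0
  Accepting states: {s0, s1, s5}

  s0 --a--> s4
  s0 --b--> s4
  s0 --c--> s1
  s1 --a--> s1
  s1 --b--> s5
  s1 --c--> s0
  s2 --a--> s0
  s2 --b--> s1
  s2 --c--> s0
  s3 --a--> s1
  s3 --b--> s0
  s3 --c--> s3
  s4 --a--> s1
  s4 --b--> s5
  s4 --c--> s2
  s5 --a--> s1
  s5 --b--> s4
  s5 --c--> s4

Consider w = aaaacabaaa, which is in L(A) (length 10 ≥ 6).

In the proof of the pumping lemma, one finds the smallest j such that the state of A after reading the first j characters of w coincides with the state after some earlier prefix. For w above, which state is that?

s1

State sequence: s0 -a-> s4 -a-> s1 -a-> s1 -a-> s1 -c-> s0 -a-> s4 -b-> s5 -a-> s1 -a-> s1 -a-> s1
First repeat at step 3: s1 was already visited.

The earliest repeat is at step j = 3: A is in s1, which it already visited at step i = 2.
Pumping length from the standard proof: p = 6 (the number of states). The repeated state found above gives |xy| = j ≤ 6 and |y| = j − i ≥ 1.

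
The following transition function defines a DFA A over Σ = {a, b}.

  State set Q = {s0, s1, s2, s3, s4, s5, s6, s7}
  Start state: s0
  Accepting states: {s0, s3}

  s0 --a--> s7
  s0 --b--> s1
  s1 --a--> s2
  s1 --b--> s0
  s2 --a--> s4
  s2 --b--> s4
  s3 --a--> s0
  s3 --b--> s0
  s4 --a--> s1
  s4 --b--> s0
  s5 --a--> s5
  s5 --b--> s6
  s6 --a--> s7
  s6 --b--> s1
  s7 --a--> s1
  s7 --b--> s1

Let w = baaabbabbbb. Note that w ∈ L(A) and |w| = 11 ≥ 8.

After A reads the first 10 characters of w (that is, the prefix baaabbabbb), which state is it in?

Run of A on the first 10 characters of w = b a a a b b a b b b:
  step 0: s0  (start)
  step 1: s1  (read b: s0→s1)
  step 2: s2  (read a: s1→s2)
  step 3: s4  (read a: s2→s4)
  step 4: s1  (read a: s4→s1)
  step 5: s0  (read b: s1→s0)
  step 6: s1  (read b: s0→s1)
  step 7: s2  (read a: s1→s2)
  step 8: s4  (read b: s2→s4)
  step 9: s0  (read b: s4→s0)
  step 10: s1  (read b: s0→s1)

After reading 10 characters, A is in state s1.

s1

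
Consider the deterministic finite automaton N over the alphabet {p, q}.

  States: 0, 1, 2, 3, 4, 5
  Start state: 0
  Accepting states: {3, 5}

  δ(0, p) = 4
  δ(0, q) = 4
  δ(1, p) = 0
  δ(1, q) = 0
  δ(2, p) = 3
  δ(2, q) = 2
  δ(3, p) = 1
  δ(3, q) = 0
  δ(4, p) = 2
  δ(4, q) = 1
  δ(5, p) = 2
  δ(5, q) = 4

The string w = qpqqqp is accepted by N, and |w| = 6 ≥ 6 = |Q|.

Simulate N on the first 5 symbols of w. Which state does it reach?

2

Run of N on the first 5 characters of w = q p q q q:
  step 0: 0  (start)
  step 1: 4  (read q: 0→4)
  step 2: 2  (read p: 4→2)
  step 3: 2  (read q: 2→2)
  step 4: 2  (read q: 2→2)
  step 5: 2  (read q: 2→2)

After reading 5 characters, N is in state 2.
(This kind of state-tracing is the core of the pumping-lemma construction: with 6 states, pigeonhole forces a repeat within the first 6 steps.)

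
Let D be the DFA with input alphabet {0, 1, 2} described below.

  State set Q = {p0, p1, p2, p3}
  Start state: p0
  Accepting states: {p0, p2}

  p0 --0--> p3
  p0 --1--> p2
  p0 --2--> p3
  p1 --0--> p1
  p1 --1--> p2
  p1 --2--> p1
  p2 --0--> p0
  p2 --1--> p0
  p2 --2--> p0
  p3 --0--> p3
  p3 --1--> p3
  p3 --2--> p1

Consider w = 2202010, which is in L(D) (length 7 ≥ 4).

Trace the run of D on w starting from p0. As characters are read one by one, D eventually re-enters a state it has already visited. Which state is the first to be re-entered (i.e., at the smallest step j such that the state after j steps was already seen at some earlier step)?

p1

State sequence: p0 -2-> p3 -2-> p1 -0-> p1 -2-> p1 -0-> p1 -1-> p2 -0-> p0
First repeat at step 3: p1 was already visited.

The earliest repeat is at step j = 3: D is in p1, which it already visited at step i = 2.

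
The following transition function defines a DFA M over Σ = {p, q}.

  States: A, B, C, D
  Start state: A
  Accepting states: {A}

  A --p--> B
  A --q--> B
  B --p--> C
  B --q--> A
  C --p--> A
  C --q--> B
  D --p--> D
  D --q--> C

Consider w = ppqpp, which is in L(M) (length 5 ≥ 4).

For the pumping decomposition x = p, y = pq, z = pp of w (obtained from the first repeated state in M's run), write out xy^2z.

xy^2z = p·pq·pq·pp = ppqpqpp.
Reading y = pq takes M from B back to B, so after x·y·y the machine is still in B, and z then leads to the accepting state A. Hence ppqpqpp ∈ L(M).

ppqpqpp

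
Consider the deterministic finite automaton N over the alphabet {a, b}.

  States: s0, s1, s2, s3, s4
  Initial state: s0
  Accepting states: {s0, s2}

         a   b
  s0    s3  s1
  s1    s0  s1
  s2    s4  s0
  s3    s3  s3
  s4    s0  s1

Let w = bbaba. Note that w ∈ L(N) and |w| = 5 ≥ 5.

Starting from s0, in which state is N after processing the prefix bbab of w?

s1

State sequence: s0 -b-> s1 -b-> s1 -a-> s0 -b-> s1

After reading 4 characters, N is in state s1.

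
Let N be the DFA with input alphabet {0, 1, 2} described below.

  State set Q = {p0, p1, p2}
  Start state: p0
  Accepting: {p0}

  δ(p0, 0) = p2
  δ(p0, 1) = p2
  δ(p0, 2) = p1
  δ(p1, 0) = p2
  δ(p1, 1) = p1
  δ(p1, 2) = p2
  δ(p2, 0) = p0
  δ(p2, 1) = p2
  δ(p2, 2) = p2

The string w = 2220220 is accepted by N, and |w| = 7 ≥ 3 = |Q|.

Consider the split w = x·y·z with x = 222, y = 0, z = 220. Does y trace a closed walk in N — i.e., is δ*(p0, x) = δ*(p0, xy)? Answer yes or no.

Run of N on the first 4 characters of w = 2 2 2 0:
  step 0: p0  (start)
  step 1: p1  (read 2: p0→p1)
  step 2: p2  (read 2: p1→p2)
  step 3: p2  (read 2: p2→p2)
  step 4: p0  (read 0: p2→p0)

After x (step 3): p2. After xy (step 4): p0.
They differ (p2 ≠ p0), so y is not a cycle from the state after x; this split is not the one the pumping-lemma construction produces, and pumping y need not keep the string in L(N).

no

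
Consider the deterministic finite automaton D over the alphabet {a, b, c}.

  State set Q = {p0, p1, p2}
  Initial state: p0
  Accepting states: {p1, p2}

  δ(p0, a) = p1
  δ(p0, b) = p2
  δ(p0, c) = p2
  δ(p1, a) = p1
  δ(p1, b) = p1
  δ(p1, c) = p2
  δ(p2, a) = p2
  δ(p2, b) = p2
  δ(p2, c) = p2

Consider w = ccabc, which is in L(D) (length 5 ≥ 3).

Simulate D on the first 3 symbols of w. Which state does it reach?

Run of D on the first 3 characters of w = c c a:
  step 0: p0  (start)
  step 1: p2  (read c: p0→p2)
  step 2: p2  (read c: p2→p2)
  step 3: p2  (read a: p2→p2)

After reading 3 characters, D is in state p2.

p2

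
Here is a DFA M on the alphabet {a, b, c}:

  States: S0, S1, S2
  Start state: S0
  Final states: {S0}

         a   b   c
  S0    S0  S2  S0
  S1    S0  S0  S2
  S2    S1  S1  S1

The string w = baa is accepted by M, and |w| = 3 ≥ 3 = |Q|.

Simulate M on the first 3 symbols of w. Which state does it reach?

S0

State sequence: S0 -b-> S2 -a-> S1 -a-> S0

After reading 3 characters, M is in state S0.
(This kind of state-tracing is the core of the pumping-lemma construction: with 3 states, pigeonhole forces a repeat within the first 3 steps.)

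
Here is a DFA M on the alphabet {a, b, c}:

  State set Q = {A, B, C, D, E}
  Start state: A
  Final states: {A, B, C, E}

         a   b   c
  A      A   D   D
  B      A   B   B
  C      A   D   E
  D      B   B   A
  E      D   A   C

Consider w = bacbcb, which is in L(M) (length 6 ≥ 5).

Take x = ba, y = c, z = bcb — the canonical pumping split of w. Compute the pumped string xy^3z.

bacccbcb

xy^3z = ba·c·c·c·bcb = bacccbcb.
Reading y = c takes M from B back to B, so after x·y·y·y the machine is still in B, and z then leads to the accepting state B. Hence bacccbcb ∈ L(M).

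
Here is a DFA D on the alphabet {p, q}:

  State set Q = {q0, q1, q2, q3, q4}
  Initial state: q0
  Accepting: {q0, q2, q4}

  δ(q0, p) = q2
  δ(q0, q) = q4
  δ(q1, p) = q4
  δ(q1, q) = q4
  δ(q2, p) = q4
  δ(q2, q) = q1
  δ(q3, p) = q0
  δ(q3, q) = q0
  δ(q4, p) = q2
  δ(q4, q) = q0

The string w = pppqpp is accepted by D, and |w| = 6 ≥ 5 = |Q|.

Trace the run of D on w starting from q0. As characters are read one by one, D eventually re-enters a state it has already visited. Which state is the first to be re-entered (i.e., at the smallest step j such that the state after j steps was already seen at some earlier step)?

Run of D on w = p p p q p p:
  step 0: q0  (start)
  step 1: q2  (read p: q0→q2)
  step 2: q4  (read p: q2→q4)
  step 3: q2  (read p: q4→q2)   ← first repeat (q2 seen earlier)
  step 4: q1  (read q: q2→q1)
  step 5: q4  (read p: q1→q4)
  step 6: q2  (read p: q4→q2)

The earliest repeat is at step j = 3: D is in q2, which it already visited at step i = 1.

q2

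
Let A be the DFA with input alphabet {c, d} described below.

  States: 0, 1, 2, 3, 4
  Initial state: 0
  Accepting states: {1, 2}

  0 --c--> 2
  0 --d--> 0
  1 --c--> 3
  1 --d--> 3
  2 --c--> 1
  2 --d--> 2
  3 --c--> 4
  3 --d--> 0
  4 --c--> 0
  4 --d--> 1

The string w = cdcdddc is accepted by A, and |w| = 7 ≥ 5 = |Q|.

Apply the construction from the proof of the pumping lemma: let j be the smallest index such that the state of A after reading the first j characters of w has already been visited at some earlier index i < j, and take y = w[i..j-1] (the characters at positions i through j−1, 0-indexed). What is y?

State sequence: 0 -c-> 2 -d-> 2 -c-> 1 -d-> 3 -d-> 0 -d-> 0 -c-> 2
First repeat at step 2: 2 was already visited.

So i = 1, j = 2, giving x = w[0:1] = c, y = w[1:2] = d, z = w[2:7] = cdddc.
Check: |xy| = 2 ≤ 5 and |y| = 1 ≥ 1. Reading y takes A from 2 back to 2, so every xyⁱz is accepted.

d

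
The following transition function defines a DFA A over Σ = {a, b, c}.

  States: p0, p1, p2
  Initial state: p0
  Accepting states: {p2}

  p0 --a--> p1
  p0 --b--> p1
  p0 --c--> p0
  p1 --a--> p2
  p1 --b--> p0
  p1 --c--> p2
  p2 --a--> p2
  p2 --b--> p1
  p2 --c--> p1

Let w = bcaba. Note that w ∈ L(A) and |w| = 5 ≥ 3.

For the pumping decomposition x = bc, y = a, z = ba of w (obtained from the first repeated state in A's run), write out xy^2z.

xy^2z = bc·a·a·ba = bcaaba.
Reading y = a takes A from p2 back to p2, so after x·y·y the machine is still in p2, and z then leads to the accepting state p2. Hence bcaaba ∈ L(A).

bcaaba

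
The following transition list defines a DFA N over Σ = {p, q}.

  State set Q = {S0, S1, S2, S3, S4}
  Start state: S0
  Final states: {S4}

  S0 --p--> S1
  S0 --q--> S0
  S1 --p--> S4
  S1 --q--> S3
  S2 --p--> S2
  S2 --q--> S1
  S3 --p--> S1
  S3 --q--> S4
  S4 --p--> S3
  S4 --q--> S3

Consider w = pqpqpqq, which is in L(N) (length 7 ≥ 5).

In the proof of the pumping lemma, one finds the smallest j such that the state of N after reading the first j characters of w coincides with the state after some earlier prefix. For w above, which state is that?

S1

Run of N on w = p q p q p q q:
  step 0: S0  (start)
  step 1: S1  (read p: S0→S1)
  step 2: S3  (read q: S1→S3)
  step 3: S1  (read p: S3→S1)   ← first repeat (S1 seen earlier)
  step 4: S3  (read q: S1→S3)
  step 5: S1  (read p: S3→S1)
  step 6: S3  (read q: S1→S3)
  step 7: S4  (read q: S3→S4)

The earliest repeat is at step j = 3: N is in S1, which it already visited at step i = 1.
The DFA has 5 states, so the proof of the pumping lemma guarantees a repeated state among the first 5+1 visited; the segment between the two visits is the pumpable y.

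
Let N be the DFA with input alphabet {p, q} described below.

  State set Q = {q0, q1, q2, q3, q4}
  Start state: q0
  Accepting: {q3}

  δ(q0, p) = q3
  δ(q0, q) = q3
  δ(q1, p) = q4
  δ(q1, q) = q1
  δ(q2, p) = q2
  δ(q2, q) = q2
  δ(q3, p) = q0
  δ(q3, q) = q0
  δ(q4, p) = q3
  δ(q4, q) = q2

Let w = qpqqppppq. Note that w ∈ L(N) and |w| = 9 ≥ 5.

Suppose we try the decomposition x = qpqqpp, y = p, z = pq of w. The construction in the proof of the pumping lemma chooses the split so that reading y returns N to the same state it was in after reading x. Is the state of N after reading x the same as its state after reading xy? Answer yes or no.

State sequence: q0 -q-> q3 -p-> q0 -q-> q3 -q-> q0 -p-> q3 -p-> q0 -p-> q3

After x (step 6): q0. After xy (step 7): q3.
They differ (q0 ≠ q3), so y is not a cycle from the state after x; this split is not the one the pumping-lemma construction produces, and pumping y need not keep the string in L(N).

no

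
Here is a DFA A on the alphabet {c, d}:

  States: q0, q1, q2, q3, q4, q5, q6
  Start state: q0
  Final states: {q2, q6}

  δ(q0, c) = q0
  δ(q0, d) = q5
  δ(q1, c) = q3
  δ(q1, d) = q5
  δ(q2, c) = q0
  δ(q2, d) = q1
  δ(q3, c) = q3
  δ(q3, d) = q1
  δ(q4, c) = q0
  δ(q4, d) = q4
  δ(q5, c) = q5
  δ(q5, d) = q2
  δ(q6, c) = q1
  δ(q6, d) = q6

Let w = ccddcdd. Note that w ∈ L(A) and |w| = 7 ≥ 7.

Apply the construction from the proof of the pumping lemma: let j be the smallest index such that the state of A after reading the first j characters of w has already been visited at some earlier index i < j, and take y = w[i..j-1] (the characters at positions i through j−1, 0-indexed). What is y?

c

State sequence: q0 -c-> q0 -c-> q0 -d-> q5 -d-> q2 -c-> q0 -d-> q5 -d-> q2
First repeat at step 1: q0 was already visited.

So i = 0, j = 1, giving x = w[0:0] = ε, y = w[0:1] = c, z = w[1:7] = cddcdd.
Check: |xy| = 1 ≤ 7 and |y| = 1 ≥ 1. Reading y takes A from q0 back to q0, so every xyⁱz is accepted.
The DFA has 7 states, so the proof of the pumping lemma guarantees a repeated state among the first 7+1 visited; the segment between the two visits is the pumpable y.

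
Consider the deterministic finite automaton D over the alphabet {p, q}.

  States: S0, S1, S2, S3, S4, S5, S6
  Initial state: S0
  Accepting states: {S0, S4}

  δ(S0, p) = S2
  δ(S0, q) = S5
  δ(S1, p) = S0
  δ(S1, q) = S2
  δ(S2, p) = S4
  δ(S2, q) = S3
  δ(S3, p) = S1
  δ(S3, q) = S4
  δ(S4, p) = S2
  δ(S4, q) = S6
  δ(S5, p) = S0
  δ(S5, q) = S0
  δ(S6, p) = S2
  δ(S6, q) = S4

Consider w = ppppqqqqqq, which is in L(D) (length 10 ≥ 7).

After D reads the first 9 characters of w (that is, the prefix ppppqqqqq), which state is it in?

State sequence: S0 -p-> S2 -p-> S4 -p-> S2 -p-> S4 -q-> S6 -q-> S4 -q-> S6 -q-> S4 -q-> S6

After reading 9 characters, D is in state S6.

S6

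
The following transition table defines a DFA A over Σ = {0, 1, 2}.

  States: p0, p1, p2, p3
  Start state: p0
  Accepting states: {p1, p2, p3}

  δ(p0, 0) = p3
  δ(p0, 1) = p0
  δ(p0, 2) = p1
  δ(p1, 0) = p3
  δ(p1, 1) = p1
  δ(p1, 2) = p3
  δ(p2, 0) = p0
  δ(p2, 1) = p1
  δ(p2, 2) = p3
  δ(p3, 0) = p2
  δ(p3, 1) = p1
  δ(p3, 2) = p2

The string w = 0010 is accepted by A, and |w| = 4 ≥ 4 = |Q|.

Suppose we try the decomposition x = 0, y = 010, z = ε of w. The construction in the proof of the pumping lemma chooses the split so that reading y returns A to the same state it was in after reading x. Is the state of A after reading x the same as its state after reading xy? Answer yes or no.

yes

State sequence: p0 -0-> p3 -0-> p2 -1-> p1 -0-> p3

After x (step 1): p3. After xy (step 4): p3.
They match, so y = 010 drives A around a cycle from p3 back to itself; pumping y any number of times keeps A in p3 before reading z, and xyⁱz ∈ L(A) for every i ≥ 0.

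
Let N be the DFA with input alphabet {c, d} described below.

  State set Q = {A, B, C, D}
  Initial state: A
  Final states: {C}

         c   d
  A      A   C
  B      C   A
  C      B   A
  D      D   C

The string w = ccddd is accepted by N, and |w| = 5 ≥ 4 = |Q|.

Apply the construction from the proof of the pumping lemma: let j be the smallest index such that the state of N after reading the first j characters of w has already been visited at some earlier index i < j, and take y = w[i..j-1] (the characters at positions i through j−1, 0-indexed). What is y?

State sequence: A -c-> A -c-> A -d-> C -d-> A -d-> C
First repeat at step 1: A was already visited.

So i = 0, j = 1, giving x = w[0:0] = ε, y = w[0:1] = c, z = w[1:5] = cddd.
Check: |xy| = 1 ≤ 4 and |y| = 1 ≥ 1. Reading y takes N from A back to A, so every xyⁱz is accepted.

c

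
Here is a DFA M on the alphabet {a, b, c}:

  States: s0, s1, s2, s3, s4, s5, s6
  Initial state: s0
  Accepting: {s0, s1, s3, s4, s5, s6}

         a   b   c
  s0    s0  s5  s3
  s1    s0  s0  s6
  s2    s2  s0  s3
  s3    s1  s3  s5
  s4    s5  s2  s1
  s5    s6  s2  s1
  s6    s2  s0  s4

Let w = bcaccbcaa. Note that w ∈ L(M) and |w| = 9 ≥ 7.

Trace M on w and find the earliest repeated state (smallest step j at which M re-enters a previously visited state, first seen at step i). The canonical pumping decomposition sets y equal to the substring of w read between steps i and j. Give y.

State sequence: s0 -b-> s5 -c-> s1 -a-> s0 -c-> s3 -c-> s5 -b-> s2 -c-> s3 -a-> s1 -a-> s0
First repeat at step 3: s0 was already visited.

So i = 0, j = 3, giving x = w[0:0] = ε, y = w[0:3] = bca, z = w[3:9] = ccbcaa.
Check: |xy| = 3 ≤ 7 and |y| = 3 ≥ 1. Reading y takes M from s0 back to s0, so every xyⁱz is accepted.
Since M has 7 states, any run of length ≥ 7 visits 7+1 states, so by pigeonhole some state repeats within the first 7 steps — that repeat gives the pumpable loop.

bca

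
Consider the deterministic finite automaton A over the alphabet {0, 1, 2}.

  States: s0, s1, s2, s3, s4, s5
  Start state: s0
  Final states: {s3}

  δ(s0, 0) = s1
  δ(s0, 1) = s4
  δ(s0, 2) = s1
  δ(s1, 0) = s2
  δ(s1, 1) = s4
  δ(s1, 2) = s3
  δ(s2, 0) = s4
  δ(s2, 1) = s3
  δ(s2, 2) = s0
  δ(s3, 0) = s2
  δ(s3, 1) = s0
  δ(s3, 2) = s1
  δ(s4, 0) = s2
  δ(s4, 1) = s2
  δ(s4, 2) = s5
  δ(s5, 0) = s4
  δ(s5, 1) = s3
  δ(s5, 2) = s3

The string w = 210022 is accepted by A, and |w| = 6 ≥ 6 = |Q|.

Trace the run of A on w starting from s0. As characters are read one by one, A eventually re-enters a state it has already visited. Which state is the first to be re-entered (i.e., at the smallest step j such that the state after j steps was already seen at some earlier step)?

State sequence: s0 -2-> s1 -1-> s4 -0-> s2 -0-> s4 -2-> s5 -2-> s3
First repeat at step 4: s4 was already visited.

The earliest repeat is at step j = 4: A is in s4, which it already visited at step i = 2.
Since A has 6 states, any run of length ≥ 6 visits 6+1 states, so by pigeonhole some state repeats within the first 6 steps — that repeat gives the pumpable loop.

s4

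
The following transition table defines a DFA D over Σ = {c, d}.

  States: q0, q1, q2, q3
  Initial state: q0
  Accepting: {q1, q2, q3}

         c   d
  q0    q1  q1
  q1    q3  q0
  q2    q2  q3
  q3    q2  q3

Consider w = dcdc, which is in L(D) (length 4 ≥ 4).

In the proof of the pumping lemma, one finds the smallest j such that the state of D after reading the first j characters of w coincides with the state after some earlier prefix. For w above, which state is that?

State sequence: q0 -d-> q1 -c-> q3 -d-> q3 -c-> q2
First repeat at step 3: q3 was already visited.

The earliest repeat is at step j = 3: D is in q3, which it already visited at step i = 2.
Pumping length from the standard proof: p = 4 (the number of states). The repeated state found above gives |xy| = j ≤ 4 and |y| = j − i ≥ 1.

q3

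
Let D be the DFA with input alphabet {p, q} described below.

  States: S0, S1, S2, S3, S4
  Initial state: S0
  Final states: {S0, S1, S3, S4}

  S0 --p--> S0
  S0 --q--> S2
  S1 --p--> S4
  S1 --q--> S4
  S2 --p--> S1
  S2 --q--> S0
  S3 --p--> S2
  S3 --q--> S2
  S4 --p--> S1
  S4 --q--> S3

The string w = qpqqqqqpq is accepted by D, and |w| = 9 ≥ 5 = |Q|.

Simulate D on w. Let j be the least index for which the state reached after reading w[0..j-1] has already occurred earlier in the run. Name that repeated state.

State sequence: S0 -q-> S2 -p-> S1 -q-> S4 -q-> S3 -q-> S2 -q-> S0 -q-> S2 -p-> S1 -q-> S4
First repeat at step 5: S2 was already visited.

The earliest repeat is at step j = 5: D is in S2, which it already visited at step i = 1.
With |Q| = 5, pigeonhole forces a state repeat no later than step 5; the substring read between the first and second visits to that state can be pumped.

S2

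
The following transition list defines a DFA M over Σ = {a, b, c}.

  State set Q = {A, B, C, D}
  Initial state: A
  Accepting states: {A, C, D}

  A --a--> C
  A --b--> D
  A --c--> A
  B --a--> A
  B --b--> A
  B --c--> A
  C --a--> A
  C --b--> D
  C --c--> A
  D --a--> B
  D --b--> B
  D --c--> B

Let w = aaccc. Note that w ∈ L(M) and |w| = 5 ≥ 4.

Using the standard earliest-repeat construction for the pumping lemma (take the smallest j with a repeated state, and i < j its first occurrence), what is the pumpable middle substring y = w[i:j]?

aa

State sequence: A -a-> C -a-> A -c-> A -c-> A -c-> A
First repeat at step 2: A was already visited.

So i = 0, j = 2, giving x = w[0:0] = ε, y = w[0:2] = aa, z = w[2:5] = ccc.
Check: |xy| = 2 ≤ 4 and |y| = 2 ≥ 1. Reading y takes M from A back to A, so every xyⁱz is accepted.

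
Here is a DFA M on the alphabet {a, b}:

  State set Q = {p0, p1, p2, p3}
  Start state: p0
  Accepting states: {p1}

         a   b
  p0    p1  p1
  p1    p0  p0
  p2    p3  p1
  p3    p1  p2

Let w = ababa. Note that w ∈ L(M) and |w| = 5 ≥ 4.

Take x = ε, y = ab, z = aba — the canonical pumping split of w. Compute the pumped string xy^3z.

ababababa

xy^3z = ε·ab·ab·ab·aba = ababababa.
Reading y = ab takes M from p0 back to p0, so after x·y·y·y the machine is still in p0, and z then leads to the accepting state p1. Hence ababababa ∈ L(M).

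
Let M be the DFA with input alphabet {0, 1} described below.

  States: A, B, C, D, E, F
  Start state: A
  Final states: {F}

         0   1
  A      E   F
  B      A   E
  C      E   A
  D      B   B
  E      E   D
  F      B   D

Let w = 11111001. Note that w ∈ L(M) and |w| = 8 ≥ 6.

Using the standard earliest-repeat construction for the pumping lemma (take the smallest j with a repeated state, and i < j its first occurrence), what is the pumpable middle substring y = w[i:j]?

State sequence: A -1-> F -1-> D -1-> B -1-> E -1-> D -0-> B -0-> A -1-> F
First repeat at step 5: D was already visited.

So i = 2, j = 5, giving x = w[0:2] = 11, y = w[2:5] = 111, z = w[5:8] = 001.
Check: |xy| = 5 ≤ 6 and |y| = 3 ≥ 1. Reading y takes M from D back to D, so every xyⁱz is accepted.
Pumping length from the standard proof: p = 6 (the number of states). The repeated state found above gives |xy| = j ≤ 6 and |y| = j − i ≥ 1.

111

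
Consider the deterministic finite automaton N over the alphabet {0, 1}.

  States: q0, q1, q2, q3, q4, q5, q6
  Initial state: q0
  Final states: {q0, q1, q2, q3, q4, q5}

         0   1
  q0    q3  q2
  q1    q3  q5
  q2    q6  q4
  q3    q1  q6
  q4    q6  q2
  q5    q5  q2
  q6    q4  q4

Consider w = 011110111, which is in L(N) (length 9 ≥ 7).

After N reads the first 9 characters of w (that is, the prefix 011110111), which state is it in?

State sequence: q0 -0-> q3 -1-> q6 -1-> q4 -1-> q2 -1-> q4 -0-> q6 -1-> q4 -1-> q2 -1-> q4

After reading 9 characters, N is in state q4.

q4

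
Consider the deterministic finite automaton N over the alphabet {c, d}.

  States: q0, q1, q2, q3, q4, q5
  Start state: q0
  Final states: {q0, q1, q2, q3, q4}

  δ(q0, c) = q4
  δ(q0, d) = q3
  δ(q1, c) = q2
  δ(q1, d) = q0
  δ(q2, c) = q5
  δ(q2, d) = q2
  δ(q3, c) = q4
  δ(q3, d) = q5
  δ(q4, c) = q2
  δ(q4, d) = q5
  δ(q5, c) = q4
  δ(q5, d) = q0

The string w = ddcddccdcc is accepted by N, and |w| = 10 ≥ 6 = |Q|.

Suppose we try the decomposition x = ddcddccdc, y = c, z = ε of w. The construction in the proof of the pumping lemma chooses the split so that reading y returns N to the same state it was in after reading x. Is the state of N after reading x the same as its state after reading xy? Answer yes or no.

no

Run of N on the first 10 characters of w = d d c d d c c d c c:
  step 0: q0  (start)
  step 1: q3  (read d: q0→q3)
  step 2: q5  (read d: q3→q5)
  step 3: q4  (read c: q5→q4)
  step 4: q5  (read d: q4→q5)
  step 5: q0  (read d: q5→q0)
  step 6: q4  (read c: q0→q4)
  step 7: q2  (read c: q4→q2)
  step 8: q2  (read d: q2→q2)
  step 9: q5  (read c: q2→q5)
  step 10: q4  (read c: q5→q4)

After x (step 9): q5. After xy (step 10): q4.
They differ (q5 ≠ q4), so y is not a cycle from the state after x; this split is not the one the pumping-lemma construction produces, and pumping y need not keep the string in L(N).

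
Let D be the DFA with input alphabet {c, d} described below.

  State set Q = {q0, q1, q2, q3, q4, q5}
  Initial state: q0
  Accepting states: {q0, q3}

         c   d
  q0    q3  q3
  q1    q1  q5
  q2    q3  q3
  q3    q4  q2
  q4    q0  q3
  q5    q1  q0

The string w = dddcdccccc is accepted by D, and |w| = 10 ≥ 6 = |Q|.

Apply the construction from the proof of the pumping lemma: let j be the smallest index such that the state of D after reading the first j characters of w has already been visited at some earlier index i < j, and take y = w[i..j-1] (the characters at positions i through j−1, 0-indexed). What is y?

dd

Run of D on w = d d d c d c c c c c:
  step 0: q0  (start)
  step 1: q3  (read d: q0→q3)
  step 2: q2  (read d: q3→q2)
  step 3: q3  (read d: q2→q3)   ← first repeat (q3 seen earlier)
  step 4: q4  (read c: q3→q4)
  step 5: q3  (read d: q4→q3)
  step 6: q4  (read c: q3→q4)
  step 7: q0  (read c: q4→q0)
  step 8: q3  (read c: q0→q3)
  step 9: q4  (read c: q3→q4)
  step 10: q0  (read c: q4→q0)

So i = 1, j = 3, giving x = w[0:1] = d, y = w[1:3] = dd, z = w[3:10] = cdccccc.
Check: |xy| = 3 ≤ 6 and |y| = 2 ≥ 1. Reading y takes D from q3 back to q3, so every xyⁱz is accepted.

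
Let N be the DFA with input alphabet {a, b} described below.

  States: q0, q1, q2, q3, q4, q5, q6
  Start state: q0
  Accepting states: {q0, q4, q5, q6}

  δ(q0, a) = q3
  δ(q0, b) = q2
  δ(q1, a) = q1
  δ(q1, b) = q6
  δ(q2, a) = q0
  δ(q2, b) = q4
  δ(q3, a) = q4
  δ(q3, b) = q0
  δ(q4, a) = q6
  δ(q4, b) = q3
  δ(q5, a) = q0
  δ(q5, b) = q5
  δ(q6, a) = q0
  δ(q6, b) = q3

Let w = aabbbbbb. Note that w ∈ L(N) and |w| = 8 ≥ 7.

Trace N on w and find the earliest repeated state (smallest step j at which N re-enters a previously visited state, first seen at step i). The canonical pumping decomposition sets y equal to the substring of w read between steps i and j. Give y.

State sequence: q0 -a-> q3 -a-> q4 -b-> q3 -b-> q0 -b-> q2 -b-> q4 -b-> q3 -b-> q0
First repeat at step 3: q3 was already visited.

So i = 1, j = 3, giving x = w[0:1] = a, y = w[1:3] = ab, z = w[3:8] = bbbbb.
Check: |xy| = 3 ≤ 7 and |y| = 2 ≥ 1. Reading y takes N from q3 back to q3, so every xyⁱz is accepted.
The DFA has 7 states, so the proof of the pumping lemma guarantees a repeated state among the first 7+1 visited; the segment between the two visits is the pumpable y.

ab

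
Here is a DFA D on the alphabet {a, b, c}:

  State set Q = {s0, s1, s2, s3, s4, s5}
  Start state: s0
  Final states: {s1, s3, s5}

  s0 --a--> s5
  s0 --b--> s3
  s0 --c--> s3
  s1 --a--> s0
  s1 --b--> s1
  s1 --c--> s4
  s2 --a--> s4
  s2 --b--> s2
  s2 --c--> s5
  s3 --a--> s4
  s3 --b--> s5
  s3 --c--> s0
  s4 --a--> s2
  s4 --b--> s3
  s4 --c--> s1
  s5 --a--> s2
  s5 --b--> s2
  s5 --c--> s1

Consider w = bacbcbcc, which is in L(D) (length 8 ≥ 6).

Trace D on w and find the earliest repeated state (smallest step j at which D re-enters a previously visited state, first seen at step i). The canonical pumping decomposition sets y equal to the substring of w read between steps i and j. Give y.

Run of D on w = b a c b c b c c:
  step 0: s0  (start)
  step 1: s3  (read b: s0→s3)
  step 2: s4  (read a: s3→s4)
  step 3: s1  (read c: s4→s1)
  step 4: s1  (read b: s1→s1)   ← first repeat (s1 seen earlier)
  step 5: s4  (read c: s1→s4)
  step 6: s3  (read b: s4→s3)
  step 7: s0  (read c: s3→s0)
  step 8: s3  (read c: s0→s3)

So i = 3, j = 4, giving x = w[0:3] = bac, y = w[3:4] = b, z = w[4:8] = cbcc.
Check: |xy| = 4 ≤ 6 and |y| = 1 ≥ 1. Reading y takes D from s1 back to s1, so every xyⁱz is accepted.

b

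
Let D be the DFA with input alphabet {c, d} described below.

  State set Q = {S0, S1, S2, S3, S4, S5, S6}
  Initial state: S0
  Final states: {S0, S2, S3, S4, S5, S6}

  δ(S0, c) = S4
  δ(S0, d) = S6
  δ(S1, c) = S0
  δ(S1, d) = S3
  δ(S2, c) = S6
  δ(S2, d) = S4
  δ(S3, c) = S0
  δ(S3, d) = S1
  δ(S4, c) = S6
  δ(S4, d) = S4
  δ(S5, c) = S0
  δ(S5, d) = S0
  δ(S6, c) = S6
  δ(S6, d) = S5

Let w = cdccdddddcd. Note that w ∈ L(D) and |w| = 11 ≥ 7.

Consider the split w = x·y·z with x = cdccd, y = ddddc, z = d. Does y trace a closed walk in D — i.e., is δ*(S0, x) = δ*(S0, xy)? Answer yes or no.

no

State sequence: S0 -c-> S4 -d-> S4 -c-> S6 -c-> S6 -d-> S5 -d-> S0 -d-> S6 -d-> S5 -d-> S0 -c-> S4

After x (step 5): S5. After xy (step 10): S4.
They differ (S5 ≠ S4), so y is not a cycle from the state after x; this split is not the one the pumping-lemma construction produces, and pumping y need not keep the string in L(D).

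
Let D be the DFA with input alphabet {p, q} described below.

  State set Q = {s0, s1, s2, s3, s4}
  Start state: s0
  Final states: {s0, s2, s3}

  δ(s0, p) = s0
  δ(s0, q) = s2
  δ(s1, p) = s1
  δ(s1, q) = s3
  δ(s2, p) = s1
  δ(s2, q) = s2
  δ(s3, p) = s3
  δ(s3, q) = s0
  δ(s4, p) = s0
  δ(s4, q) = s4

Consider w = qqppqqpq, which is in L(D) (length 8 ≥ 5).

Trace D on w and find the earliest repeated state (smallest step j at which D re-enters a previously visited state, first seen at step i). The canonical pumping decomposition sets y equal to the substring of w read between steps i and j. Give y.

State sequence: s0 -q-> s2 -q-> s2 -p-> s1 -p-> s1 -q-> s3 -q-> s0 -p-> s0 -q-> s2
First repeat at step 2: s2 was already visited.

So i = 1, j = 2, giving x = w[0:1] = q, y = w[1:2] = q, z = w[2:8] = ppqqpq.
Check: |xy| = 2 ≤ 5 and |y| = 1 ≥ 1. Reading y takes D from s2 back to s2, so every xyⁱz is accepted.
Pumping length from the standard proof: p = 5 (the number of states). The repeated state found above gives |xy| = j ≤ 5 and |y| = j − i ≥ 1.

q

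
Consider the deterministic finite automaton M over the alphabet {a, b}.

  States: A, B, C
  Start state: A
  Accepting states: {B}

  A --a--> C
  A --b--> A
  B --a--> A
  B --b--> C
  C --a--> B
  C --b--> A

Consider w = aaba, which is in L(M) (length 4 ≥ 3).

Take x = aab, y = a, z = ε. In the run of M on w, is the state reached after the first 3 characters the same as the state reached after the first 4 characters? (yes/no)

no

State sequence: A -a-> C -a-> B -b-> C -a-> B

After x (step 3): C. After xy (step 4): B.
They differ (C ≠ B), so y is not a cycle from the state after x; this split is not the one the pumping-lemma construction produces, and pumping y need not keep the string in L(M).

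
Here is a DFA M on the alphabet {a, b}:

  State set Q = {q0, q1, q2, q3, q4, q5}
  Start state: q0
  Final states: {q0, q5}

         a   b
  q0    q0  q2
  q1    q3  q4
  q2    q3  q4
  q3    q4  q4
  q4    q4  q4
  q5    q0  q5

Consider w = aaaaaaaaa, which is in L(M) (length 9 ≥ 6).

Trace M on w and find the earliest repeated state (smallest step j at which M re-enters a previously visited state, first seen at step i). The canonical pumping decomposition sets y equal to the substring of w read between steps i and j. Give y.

a

State sequence: q0 -a-> q0 -a-> q0 -a-> q0 -a-> q0 -a-> q0 -a-> q0 -a-> q0 -a-> q0 -a-> q0
First repeat at step 1: q0 was already visited.

So i = 0, j = 1, giving x = w[0:0] = ε, y = w[0:1] = a, z = w[1:9] = aaaaaaaa.
Check: |xy| = 1 ≤ 6 and |y| = 1 ≥ 1. Reading y takes M from q0 back to q0, so every xyⁱz is accepted.
Since M has 6 states, any run of length ≥ 6 visits 6+1 states, so by pigeonhole some state repeats within the first 6 steps — that repeat gives the pumpable loop.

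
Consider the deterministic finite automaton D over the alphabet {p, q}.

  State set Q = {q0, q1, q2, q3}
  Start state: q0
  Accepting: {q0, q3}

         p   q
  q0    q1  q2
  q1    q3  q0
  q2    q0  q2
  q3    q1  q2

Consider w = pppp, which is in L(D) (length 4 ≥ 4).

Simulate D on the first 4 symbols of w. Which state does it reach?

q3

State sequence: q0 -p-> q1 -p-> q3 -p-> q1 -p-> q3

After reading 4 characters, D is in state q3.
(This kind of state-tracing is the core of the pumping-lemma construction: with 4 states, pigeonhole forces a repeat within the first 4 steps.)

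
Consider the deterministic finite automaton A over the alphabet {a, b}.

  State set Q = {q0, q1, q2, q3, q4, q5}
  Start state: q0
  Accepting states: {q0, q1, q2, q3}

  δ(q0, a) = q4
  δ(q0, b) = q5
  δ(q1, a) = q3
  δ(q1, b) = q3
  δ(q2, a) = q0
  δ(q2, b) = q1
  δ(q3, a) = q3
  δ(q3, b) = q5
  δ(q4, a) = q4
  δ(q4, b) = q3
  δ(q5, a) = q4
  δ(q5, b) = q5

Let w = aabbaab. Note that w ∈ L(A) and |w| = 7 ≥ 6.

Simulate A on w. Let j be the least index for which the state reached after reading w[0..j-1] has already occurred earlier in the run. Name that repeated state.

q4

State sequence: q0 -a-> q4 -a-> q4 -b-> q3 -b-> q5 -a-> q4 -a-> q4 -b-> q3
First repeat at step 2: q4 was already visited.

The earliest repeat is at step j = 2: A is in q4, which it already visited at step i = 1.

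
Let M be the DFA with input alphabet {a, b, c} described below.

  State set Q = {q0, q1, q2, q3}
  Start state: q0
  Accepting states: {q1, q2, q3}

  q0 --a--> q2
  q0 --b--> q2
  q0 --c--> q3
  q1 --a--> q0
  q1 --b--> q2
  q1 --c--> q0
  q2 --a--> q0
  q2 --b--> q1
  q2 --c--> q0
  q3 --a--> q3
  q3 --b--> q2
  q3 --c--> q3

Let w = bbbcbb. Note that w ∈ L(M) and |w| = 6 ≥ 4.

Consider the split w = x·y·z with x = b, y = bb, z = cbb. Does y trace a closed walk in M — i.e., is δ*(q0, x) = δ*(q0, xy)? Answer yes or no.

State sequence: q0 -b-> q2 -b-> q1 -b-> q2

After x (step 1): q2. After xy (step 3): q2.
They match, so y = bb drives M around a cycle from q2 back to itself; pumping y any number of times keeps M in q2 before reading z, and xyⁱz ∈ L(M) for every i ≥ 0.

yes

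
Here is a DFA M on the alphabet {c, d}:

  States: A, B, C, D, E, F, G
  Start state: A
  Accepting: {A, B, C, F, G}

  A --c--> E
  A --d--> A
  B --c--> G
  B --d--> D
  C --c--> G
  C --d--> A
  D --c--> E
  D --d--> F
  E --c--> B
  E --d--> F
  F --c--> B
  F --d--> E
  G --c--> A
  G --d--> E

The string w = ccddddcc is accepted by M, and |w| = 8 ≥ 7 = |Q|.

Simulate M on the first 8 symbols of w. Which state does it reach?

G

Run of M on the first 8 characters of w = c c d d d d c c:
  step 0: A  (start)
  step 1: E  (read c: A→E)
  step 2: B  (read c: E→B)
  step 3: D  (read d: B→D)
  step 4: F  (read d: D→F)
  step 5: E  (read d: F→E)
  step 6: F  (read d: E→F)
  step 7: B  (read c: F→B)
  step 8: G  (read c: B→G)

After reading 8 characters, M is in state G.
(This kind of state-tracing is the core of the pumping-lemma construction: with 7 states, pigeonhole forces a repeat within the first 7 steps.)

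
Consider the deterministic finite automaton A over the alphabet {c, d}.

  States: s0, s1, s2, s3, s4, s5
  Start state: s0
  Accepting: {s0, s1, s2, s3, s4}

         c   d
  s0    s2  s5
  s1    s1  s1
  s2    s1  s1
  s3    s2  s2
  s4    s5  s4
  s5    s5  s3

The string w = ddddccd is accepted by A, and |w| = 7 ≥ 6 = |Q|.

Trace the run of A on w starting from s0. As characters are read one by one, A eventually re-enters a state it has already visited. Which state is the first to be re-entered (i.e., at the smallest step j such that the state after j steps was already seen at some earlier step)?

Run of A on w = d d d d c c d:
  step 0: s0  (start)
  step 1: s5  (read d: s0→s5)
  step 2: s3  (read d: s5→s3)
  step 3: s2  (read d: s3→s2)
  step 4: s1  (read d: s2→s1)
  step 5: s1  (read c: s1→s1)   ← first repeat (s1 seen earlier)
  step 6: s1  (read c: s1→s1)
  step 7: s1  (read d: s1→s1)

The earliest repeat is at step j = 5: A is in s1, which it already visited at step i = 4.
Since A has 6 states, any run of length ≥ 6 visits 6+1 states, so by pigeonhole some state repeats within the first 6 steps — that repeat gives the pumpable loop.

s1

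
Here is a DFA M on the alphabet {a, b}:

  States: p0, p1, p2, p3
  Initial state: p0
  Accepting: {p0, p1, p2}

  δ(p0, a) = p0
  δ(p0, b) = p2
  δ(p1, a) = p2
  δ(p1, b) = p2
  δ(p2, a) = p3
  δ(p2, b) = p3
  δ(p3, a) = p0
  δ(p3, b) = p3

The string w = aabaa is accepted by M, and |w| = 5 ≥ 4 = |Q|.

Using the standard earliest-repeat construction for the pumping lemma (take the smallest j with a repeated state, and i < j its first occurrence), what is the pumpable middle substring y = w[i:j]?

a

Run of M on w = a a b a a:
  step 0: p0  (start)
  step 1: p0  (read a: p0→p0)   ← first repeat (p0 seen earlier)
  step 2: p0  (read a: p0→p0)
  step 3: p2  (read b: p0→p2)
  step 4: p3  (read a: p2→p3)
  step 5: p0  (read a: p3→p0)

So i = 0, j = 1, giving x = w[0:0] = ε, y = w[0:1] = a, z = w[1:5] = abaa.
Check: |xy| = 1 ≤ 4 and |y| = 1 ≥ 1. Reading y takes M from p0 back to p0, so every xyⁱz is accepted.
With |Q| = 4, pigeonhole forces a state repeat no later than step 4; the substring read between the first and second visits to that state can be pumped.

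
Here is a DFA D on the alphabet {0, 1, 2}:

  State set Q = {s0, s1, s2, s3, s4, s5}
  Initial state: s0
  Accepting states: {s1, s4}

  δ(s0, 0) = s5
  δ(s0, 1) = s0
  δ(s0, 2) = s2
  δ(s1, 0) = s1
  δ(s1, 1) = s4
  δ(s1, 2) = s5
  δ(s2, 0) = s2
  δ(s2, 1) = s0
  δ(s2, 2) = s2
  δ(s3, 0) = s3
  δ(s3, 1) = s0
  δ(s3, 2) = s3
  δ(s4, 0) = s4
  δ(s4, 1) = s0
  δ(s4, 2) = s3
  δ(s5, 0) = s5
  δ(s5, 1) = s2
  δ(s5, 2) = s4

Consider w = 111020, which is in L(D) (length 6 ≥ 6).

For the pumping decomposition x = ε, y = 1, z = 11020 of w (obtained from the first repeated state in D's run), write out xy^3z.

11111020

xy^3z = ε·1·1·1·11020 = 11111020.
Reading y = 1 takes D from s0 back to s0, so after x·y·y·y the machine is still in s0, and z then leads to the accepting state s4. Hence 11111020 ∈ L(D).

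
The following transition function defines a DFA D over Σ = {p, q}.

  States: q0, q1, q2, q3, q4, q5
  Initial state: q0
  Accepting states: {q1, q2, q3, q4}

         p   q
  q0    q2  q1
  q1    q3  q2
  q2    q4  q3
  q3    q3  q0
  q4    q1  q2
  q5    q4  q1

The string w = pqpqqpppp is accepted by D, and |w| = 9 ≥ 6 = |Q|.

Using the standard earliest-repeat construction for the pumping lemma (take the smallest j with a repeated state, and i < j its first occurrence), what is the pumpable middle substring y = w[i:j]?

State sequence: q0 -p-> q2 -q-> q3 -p-> q3 -q-> q0 -q-> q1 -p-> q3 -p-> q3 -p-> q3 -p-> q3
First repeat at step 3: q3 was already visited.

So i = 2, j = 3, giving x = w[0:2] = pq, y = w[2:3] = p, z = w[3:9] = qqpppp.
Check: |xy| = 3 ≤ 6 and |y| = 1 ≥ 1. Reading y takes D from q3 back to q3, so every xyⁱz is accepted.
Since D has 6 states, any run of length ≥ 6 visits 6+1 states, so by pigeonhole some state repeats within the first 6 steps — that repeat gives the pumpable loop.

p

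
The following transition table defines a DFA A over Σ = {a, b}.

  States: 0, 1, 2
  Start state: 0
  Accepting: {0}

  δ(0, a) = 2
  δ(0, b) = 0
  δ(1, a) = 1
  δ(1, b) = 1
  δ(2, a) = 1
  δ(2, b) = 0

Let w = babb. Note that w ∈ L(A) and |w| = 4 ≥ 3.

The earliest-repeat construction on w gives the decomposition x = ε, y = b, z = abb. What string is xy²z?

xy^2z = ε·b·b·abb = bbabb.
Reading y = b takes A from 0 back to 0, so after x·y·y the machine is still in 0, and z then leads to the accepting state 0. Hence bbabb ∈ L(A).

bbabb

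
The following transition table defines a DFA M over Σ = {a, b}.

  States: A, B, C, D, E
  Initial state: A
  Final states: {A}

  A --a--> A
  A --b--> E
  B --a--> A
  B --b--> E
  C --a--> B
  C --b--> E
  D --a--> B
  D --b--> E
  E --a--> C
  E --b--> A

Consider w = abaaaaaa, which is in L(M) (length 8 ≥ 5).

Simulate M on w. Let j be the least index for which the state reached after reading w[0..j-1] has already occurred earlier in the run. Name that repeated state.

State sequence: A -a-> A -b-> E -a-> C -a-> B -a-> A -a-> A -a-> A -a-> A
First repeat at step 1: A was already visited.

The earliest repeat is at step j = 1: M is in A, which it already visited at step i = 0.
The DFA has 5 states, so the proof of the pumping lemma guarantees a repeated state among the first 5+1 visited; the segment between the two visits is the pumpable y.

A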